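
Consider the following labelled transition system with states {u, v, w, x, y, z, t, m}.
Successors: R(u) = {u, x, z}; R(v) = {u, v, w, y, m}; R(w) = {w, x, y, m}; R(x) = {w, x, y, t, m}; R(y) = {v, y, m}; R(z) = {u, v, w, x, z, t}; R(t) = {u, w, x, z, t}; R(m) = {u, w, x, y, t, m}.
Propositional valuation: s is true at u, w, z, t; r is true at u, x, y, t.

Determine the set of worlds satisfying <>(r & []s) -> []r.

Let φ = <>(r & []s) -> []r. Evaluate φ at each world:
  u (successors {u, x, z}): φ is true.
  v (successors {u, v, w, y, m}): φ is true.
  w (successors {w, x, y, m}): φ is true.
  x (successors {w, x, y, t, m}): φ is true.
  y (successors {v, y, m}): φ is true.
  z (successors {u, v, w, x, z, t}): φ is true.
  t (successors {u, w, x, z, t}): φ is true.
  m (successors {u, w, x, y, t, m}): φ is true.
For instance, at u:
  At u: <>(r & []s) is false, []r is false, so <>(r & []s) -> []r is true.
    At u: <>(r & []s) requires r & []s at some successor in {u, x, z}.
      At u: r & []s is false.
      At x: r & []s is false.
      At z: r & []s is false.
    So <>(r & []s) is false at u.
    At u: []r requires r at every successor {u, x, z}.
      r fails at z, so []r is false at u.
Satisfying worlds: {u, v, w, x, y, z, t, m}

u, v, w, x, y, z, t, m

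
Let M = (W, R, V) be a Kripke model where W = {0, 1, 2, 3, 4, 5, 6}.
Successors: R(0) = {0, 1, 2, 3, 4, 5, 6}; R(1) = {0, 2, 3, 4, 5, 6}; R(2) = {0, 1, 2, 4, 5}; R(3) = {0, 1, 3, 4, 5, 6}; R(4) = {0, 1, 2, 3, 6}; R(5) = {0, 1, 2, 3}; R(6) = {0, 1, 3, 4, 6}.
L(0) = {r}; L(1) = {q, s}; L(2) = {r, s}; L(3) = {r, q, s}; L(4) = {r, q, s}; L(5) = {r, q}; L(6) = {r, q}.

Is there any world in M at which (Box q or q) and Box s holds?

No

Let φ = (Box q or q) and Box s. Evaluate φ at each world:
  0 (successors {0, 1, 2, 3, 4, 5, 6}): φ is false.
  1 (successors {0, 2, 3, 4, 5, 6}): φ is false.
  2 (successors {0, 1, 2, 4, 5}): φ is false.
  3 (successors {0, 1, 3, 4, 5, 6}): φ is false.
  4 (successors {0, 1, 2, 3, 6}): φ is false.
  5 (successors {0, 1, 2, 3}): φ is false.
  6 (successors {0, 1, 3, 4, 6}): φ is false.
For instance, at 6:
  At 6: Box q or q is true, Box s is false, so (Box q or q) and Box s is false.
    At 6: Box q is false, q is true, so Box q or q is true.
      At 6: Box q requires q at every successor {0, 1, 3, 4, 6}.
        q fails at 0, so Box q is false at 6.
    At 6: Box s requires s at every successor {0, 1, 3, 4, 6}.
      s fails at 0, so Box s is false at 6.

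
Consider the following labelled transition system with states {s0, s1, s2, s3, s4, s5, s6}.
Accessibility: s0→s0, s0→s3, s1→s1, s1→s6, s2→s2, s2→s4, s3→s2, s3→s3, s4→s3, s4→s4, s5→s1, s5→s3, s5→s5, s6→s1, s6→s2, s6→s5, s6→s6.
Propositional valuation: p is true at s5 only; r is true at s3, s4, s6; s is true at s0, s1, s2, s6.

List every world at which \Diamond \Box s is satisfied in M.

Let φ = \Diamond \Box s. Evaluate φ at each world:
  s0 (successors {s0, s3}): φ is false.
  s1 (successors {s1, s6}): φ is true.
  s2 (successors {s2, s4}): φ is false.
  s3 (successors {s2, s3}): φ is false.
  s4 (successors {s3, s4}): φ is false.
  s5 (successors {s1, s3, s5}): φ is true.
  s6 (successors {s1, s2, s5, s6}): φ is true.
For instance, at s1:
  At s1: \Diamond \Box s requires \Box s at some successor in {s1, s6}.
    \Box s holds at s1, so \Diamond \Box s is true at s1.
      At s1: \Box s requires s at every successor {s1, s6}.
        At s1: s is true.
        At s6: s is true.
      So \Box s is true at s1.
Satisfying worlds: {s1, s5, s6}

s1, s5, s6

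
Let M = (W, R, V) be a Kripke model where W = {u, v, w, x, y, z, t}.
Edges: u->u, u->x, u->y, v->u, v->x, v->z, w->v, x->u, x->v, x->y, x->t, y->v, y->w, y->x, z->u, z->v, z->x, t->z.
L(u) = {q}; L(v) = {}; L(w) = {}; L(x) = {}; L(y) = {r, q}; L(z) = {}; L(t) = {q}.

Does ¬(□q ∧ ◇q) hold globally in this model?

Recall that □ψ holds at a world iff ψ holds at every accessible world, and ◇ψ holds iff ψ holds at some accessible world.
Let φ = ¬(□q ∧ ◇q). Evaluate φ at each world:
  u (successors {u, x, y}): φ is true.
  v (successors {u, x, z}): φ is true.
  w (successors {v}): φ is true.
  x (successors {u, v, y, t}): φ is true.
  y (successors {v, w, x}): φ is true.
  z (successors {u, v, x}): φ is true.
  t (successors {z}): φ is true.
For instance, at y:
  At y: □q ∧ ◇q is false, so ¬(□q ∧ ◇q) is true.
    At y: □q is false, ◇q is false, so □q ∧ ◇q is false.
      At y: □q requires q at every successor {v, w, x}.
        q fails at v, so □q is false at y.
      At y: ◇q requires q at some successor in {v, w, x}.
        At v: q is false.
        At w: q is false.
        At x: q is false.
      So ◇q is false at y.

Yes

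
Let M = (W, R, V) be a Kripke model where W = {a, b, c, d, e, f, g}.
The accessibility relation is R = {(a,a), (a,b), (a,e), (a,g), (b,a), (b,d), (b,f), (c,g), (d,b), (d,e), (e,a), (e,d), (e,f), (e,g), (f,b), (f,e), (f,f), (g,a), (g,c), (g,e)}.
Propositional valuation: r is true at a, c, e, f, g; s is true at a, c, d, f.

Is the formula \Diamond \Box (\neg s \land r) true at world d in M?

At d: \Diamond \Box (\neg s \land r) requires \Box (\neg s \land r) at some successor in {b, e}.
  At b: \Box (\neg s \land r) is false.
  At e: \Box (\neg s \land r) is false.
So \Diamond \Box (\neg s \land r) is false at d.

No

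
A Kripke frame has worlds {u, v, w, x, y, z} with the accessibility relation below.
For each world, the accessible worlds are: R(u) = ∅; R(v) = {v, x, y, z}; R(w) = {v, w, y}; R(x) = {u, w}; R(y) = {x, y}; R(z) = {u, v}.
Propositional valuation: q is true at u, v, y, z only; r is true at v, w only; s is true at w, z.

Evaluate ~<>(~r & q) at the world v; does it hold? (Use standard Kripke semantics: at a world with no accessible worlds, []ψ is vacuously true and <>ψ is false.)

No

Recall that <>ψ holds at a world iff ψ holds at some accessible world.
At v: <>(~r & q) is true, so ~<>(~r & q) is false.
  At v: <>(~r & q) requires ~r & q at some successor in {v, x, y, z}.
    ~r & q holds at y, so <>(~r & q) is true at v.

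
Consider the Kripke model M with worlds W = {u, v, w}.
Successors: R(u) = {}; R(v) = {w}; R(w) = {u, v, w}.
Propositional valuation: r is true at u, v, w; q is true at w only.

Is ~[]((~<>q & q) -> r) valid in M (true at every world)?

Let φ = ~[]((~<>q & q) -> r). Evaluate φ at each world:
  u (successors ∅): φ is false.
  v (successors {w}): φ is false.
  w (successors {u, v, w}): φ is false.
Detail at u (counterexample):
  At u: []((~<>q & q) -> r) is true, so ~[]((~<>q & q) -> r) is false.
    At u: no accessible worlds, so []((~<>q & q) -> r) holds vacuously.

No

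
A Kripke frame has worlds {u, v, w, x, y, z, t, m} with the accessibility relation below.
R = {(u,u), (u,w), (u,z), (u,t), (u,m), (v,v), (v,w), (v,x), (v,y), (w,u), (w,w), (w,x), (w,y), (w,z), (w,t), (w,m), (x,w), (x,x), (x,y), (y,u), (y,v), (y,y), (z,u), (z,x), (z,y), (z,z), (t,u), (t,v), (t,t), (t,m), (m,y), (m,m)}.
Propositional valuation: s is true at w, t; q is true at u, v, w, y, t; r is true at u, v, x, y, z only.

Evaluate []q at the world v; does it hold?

At v: []q requires q at every successor {v, w, x, y}.
  q fails at x, so []q is false at v.

No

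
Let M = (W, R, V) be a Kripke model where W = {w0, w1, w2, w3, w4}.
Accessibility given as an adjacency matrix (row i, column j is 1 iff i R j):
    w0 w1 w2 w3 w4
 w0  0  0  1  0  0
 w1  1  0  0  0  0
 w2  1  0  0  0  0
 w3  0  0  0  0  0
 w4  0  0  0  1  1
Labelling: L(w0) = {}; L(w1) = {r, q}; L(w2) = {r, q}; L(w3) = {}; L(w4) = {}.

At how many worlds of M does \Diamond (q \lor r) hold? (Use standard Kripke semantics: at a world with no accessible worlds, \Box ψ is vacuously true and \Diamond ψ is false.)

Recall that \Diamond ψ holds at a world iff ψ holds at some accessible world.
Let φ = \Diamond (q \lor r). Evaluate φ at each world:
  w0 (successors {w2}): φ is true.
  w1 (successors {w0}): φ is false.
  w2 (successors {w0}): φ is false.
  w3 (successors ∅): φ is false.
  w4 (successors {w3, w4}): φ is false.
For instance, at w1:
  At w1: \Diamond (q \lor r) requires q \lor r at some successor in {w0}.
    At w0: q \lor r is false.
  So \Diamond (q \lor r) is false at w1.
Satisfying worlds: {w0}

1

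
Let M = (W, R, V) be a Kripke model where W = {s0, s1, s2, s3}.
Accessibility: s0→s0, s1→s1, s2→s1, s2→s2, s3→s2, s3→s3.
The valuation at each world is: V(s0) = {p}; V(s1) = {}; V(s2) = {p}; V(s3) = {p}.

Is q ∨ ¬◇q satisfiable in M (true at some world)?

Let φ = q ∨ ¬◇q. Evaluate φ at each world:
  s0 (successors {s0}): φ is true.
  s1 (successors {s1}): φ is true.
  s2 (successors {s1, s2}): φ is true.
  s3 (successors {s2, s3}): φ is true.
Detail at s0 (witness):
  At s0: q is false, ¬◇q is true, so q ∨ ¬◇q is true.
    At s0: ◇q is false, so ¬◇q is true.
      At s0: ◇q requires q at some successor in {s0}.
        At s0: q is false.
      So ◇q is false at s0.

Yes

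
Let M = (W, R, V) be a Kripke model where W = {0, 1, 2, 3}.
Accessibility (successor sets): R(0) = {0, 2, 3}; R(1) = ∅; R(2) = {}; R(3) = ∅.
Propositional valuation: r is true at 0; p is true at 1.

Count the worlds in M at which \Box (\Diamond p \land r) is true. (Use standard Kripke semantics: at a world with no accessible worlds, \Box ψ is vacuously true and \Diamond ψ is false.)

Let φ = \Box (\Diamond p \land r). Evaluate φ at each world:
  0 (successors {0, 2, 3}): φ is false.
  1 (successors ∅): φ is true.
  2 (successors ∅): φ is true.
  3 (successors ∅): φ is true.
For instance, at 0:
  At 0: \Box (\Diamond p \land r) requires \Diamond p \land r at every successor {0, 2, 3}.
    \Diamond p \land r fails at 0, so \Box (\Diamond p \land r) is false at 0.
      At 0: \Diamond p is false, r is true, so \Diamond p \land r is false.
Satisfying worlds: {1, 2, 3}

3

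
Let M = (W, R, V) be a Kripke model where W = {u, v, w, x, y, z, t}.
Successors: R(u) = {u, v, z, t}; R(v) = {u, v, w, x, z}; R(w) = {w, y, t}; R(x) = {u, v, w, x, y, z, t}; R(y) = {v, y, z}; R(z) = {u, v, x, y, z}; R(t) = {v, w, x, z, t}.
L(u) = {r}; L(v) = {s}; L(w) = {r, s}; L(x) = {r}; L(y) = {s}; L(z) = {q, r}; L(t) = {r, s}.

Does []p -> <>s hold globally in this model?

Yes

Let φ = []p -> <>s. Evaluate φ at each world:
  u (successors {u, v, z, t}): φ is true.
  v (successors {u, v, w, x, z}): φ is true.
  w (successors {w, y, t}): φ is true.
  x (successors {u, v, w, x, y, z, t}): φ is true.
  y (successors {v, y, z}): φ is true.
  z (successors {u, v, x, y, z}): φ is true.
  t (successors {v, w, x, z, t}): φ is true.
For instance, at x:
  At x: []p is false, <>s is true, so []p -> <>s is true.
    At x: []p requires p at every successor {u, v, w, x, y, z, t}.
      p fails at u, so []p is false at x.
    At x: <>s requires s at some successor in {u, v, w, x, y, z, t}.
      s holds at v, so <>s is true at x.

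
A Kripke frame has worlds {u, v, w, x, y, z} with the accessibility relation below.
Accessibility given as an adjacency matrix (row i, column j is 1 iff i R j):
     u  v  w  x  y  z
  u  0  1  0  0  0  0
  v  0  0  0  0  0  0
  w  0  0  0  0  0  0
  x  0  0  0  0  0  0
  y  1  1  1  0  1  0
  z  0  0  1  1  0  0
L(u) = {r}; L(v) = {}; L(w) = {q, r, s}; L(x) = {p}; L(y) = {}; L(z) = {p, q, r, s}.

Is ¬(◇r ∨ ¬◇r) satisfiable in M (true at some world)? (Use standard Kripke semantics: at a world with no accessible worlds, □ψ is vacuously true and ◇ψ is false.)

Let φ = ¬(◇r ∨ ¬◇r). Evaluate φ at each world:
  u (successors {v}): φ is false.
  v (successors ∅): φ is false.
  w (successors ∅): φ is false.
  x (successors ∅): φ is false.
  y (successors {u, v, w, y}): φ is false.
  z (successors {w, x}): φ is false.
For instance, at z:
  At z: ◇r ∨ ¬◇r is true, so ¬(◇r ∨ ¬◇r) is false.
    At z: ◇r is true, ¬◇r is false, so ◇r ∨ ¬◇r is true.
      At z: ◇r requires r at some successor in {w, x}.
        r holds at w, so ◇r is true at z.
      At z: ◇r is true, so ¬◇r is false.

No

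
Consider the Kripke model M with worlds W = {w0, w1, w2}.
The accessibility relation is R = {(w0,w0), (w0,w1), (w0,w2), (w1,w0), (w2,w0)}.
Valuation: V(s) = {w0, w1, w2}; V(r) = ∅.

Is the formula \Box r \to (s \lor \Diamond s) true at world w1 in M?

At w1: \Box r is false, s \lor \Diamond s is true, so \Box r \to (s \lor \Diamond s) is true.
  At w1: \Box r requires r at every successor {w0}.
    r fails at w0, so \Box r is false at w1.
  At w1: s is true, \Diamond s is true, so s \lor \Diamond s is true.
    At w1: \Diamond s requires s at some successor in {w0}.
      s holds at w0, so \Diamond s is true at w1.

Yes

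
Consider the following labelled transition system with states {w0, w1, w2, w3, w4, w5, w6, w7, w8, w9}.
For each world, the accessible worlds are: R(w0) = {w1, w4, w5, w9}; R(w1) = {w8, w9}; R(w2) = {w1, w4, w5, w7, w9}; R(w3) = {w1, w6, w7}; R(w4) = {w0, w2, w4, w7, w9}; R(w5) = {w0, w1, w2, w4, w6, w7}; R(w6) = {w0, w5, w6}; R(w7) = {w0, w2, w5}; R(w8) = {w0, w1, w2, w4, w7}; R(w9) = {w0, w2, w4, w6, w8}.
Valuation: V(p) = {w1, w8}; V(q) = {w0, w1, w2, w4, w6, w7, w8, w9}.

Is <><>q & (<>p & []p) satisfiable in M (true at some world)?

Recall that []ψ holds at a world iff ψ holds at every accessible world, and <>ψ holds iff ψ holds at some accessible world.
Let φ = <><>q & (<>p & []p). Evaluate φ at each world:
  w0 (successors {w1, w4, w5, w9}): φ is false.
  w1 (successors {w8, w9}): φ is false.
  w2 (successors {w1, w4, w5, w7, w9}): φ is false.
  w3 (successors {w1, w6, w7}): φ is false.
  w4 (successors {w0, w2, w4, w7, w9}): φ is false.
  w5 (successors {w0, w1, w2, w4, w6, w7}): φ is false.
  w6 (successors {w0, w5, w6}): φ is false.
  w7 (successors {w0, w2, w5}): φ is false.
  w8 (successors {w0, w1, w2, w4, w7}): φ is false.
  w9 (successors {w0, w2, w4, w6, w8}): φ is false.
For instance, at w3:
  At w3: <><>q is true, <>p & []p is false, so <><>q & (<>p & []p) is false.
    At w3: <><>q requires <>q at some successor in {w1, w6, w7}.
      <>q holds at w1, so <><>q is true at w3.
    At w3: <>p is true, []p is false, so <>p & []p is false.
      At w3: <>p requires p at some successor in {w1, w6, w7}.
        p holds at w1, so <>p is true at w3.
      At w3: []p requires p at every successor {w1, w6, w7}.
        p fails at w6, so []p is false at w3.

No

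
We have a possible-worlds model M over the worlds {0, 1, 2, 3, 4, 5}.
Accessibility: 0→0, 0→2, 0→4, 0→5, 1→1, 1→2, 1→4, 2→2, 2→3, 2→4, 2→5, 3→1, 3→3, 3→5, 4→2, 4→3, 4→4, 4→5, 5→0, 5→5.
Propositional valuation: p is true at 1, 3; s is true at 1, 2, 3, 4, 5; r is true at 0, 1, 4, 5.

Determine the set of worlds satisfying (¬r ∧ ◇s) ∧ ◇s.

Let φ = (¬r ∧ ◇s) ∧ ◇s. Evaluate φ at each world:
  0 (successors {0, 2, 4, 5}): φ is false.
  1 (successors {1, 2, 4}): φ is false.
  2 (successors {2, 3, 4, 5}): φ is true.
  3 (successors {1, 3, 5}): φ is true.
  4 (successors {2, 3, 4, 5}): φ is false.
  5 (successors {0, 5}): φ is false.
For instance, at 5:
  At 5: ¬r ∧ ◇s is false, ◇s is true, so (¬r ∧ ◇s) ∧ ◇s is false.
    At 5: ¬r is false, ◇s is true, so ¬r ∧ ◇s is false.
      At 5: ◇s requires s at some successor in {0, 5}.
        s holds at 5, so ◇s is true at 5.
    At 5: ◇s requires s at some successor in {0, 5}.
      s holds at 5, so ◇s is true at 5.
Satisfying worlds: {2, 3}

2, 3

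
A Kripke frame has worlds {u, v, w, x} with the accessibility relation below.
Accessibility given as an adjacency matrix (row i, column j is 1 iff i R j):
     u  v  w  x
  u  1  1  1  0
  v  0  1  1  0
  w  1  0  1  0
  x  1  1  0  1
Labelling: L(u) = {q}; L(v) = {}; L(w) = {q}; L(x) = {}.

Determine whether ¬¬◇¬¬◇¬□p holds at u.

Recall that □ψ holds at a world iff ψ holds at every accessible world, and ◇ψ holds iff ψ holds at some accessible world.
At u: ¬◇¬¬◇¬□p is false, so ¬¬◇¬¬◇¬□p is true.
  At u: ◇¬¬◇¬□p is true, so ¬◇¬¬◇¬□p is false.
    At u: ◇¬¬◇¬□p requires ¬¬◇¬□p at some successor in {u, v, w}.
      ¬¬◇¬□p holds at u, so ◇¬¬◇¬□p is true at u.

Yes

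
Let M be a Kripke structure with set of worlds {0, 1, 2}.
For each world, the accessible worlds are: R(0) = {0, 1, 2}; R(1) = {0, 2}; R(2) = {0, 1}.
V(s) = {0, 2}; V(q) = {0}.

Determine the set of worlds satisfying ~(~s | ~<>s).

Let φ = ~(~s | ~<>s). Evaluate φ at each world:
  0 (successors {0, 1, 2}): φ is true.
  1 (successors {0, 2}): φ is false.
  2 (successors {0, 1}): φ is true.
For instance, at 1:
  At 1: ~s | ~<>s is true, so ~(~s | ~<>s) is false.
    At 1: ~s is true, ~<>s is false, so ~s | ~<>s is true.
      At 1: <>s is true, so ~<>s is false.
Satisfying worlds: {0, 2}

0, 2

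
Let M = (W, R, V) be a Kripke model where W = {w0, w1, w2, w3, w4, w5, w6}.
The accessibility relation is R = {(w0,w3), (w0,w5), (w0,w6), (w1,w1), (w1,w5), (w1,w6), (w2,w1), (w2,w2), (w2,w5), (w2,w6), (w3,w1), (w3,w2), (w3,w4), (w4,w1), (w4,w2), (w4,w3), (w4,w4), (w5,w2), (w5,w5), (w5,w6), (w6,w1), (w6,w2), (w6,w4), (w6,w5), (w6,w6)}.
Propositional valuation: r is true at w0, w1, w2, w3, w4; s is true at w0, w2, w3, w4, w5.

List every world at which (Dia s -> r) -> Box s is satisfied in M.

w5, w6

Let φ = (Dia s -> r) -> Box s. Evaluate φ at each world:
  w0 (successors {w3, w5, w6}): φ is false.
  w1 (successors {w1, w5, w6}): φ is false.
  w2 (successors {w1, w2, w5, w6}): φ is false.
  w3 (successors {w1, w2, w4}): φ is false.
  w4 (successors {w1, w2, w3, w4}): φ is false.
  w5 (successors {w2, w5, w6}): φ is true.
  w6 (successors {w1, w2, w4, w5, w6}): φ is true.
For instance, at w1:
  At w1: Dia s -> r is true, Box s is false, so (Dia s -> r) -> Box s is false.
    At w1: Dia s is true, r is true, so Dia s -> r is true.
      At w1: Dia s requires s at some successor in {w1, w5, w6}.
        s holds at w5, so Dia s is true at w1.
    At w1: Box s requires s at every successor {w1, w5, w6}.
      s fails at w1, so Box s is false at w1.
Satisfying worlds: {w5, w6}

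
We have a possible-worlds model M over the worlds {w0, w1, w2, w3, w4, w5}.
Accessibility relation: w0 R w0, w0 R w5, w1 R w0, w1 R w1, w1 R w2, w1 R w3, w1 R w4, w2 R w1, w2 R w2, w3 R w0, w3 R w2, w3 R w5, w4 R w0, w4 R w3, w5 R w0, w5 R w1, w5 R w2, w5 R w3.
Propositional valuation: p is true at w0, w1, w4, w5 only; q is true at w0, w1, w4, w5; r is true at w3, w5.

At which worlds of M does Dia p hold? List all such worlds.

Let φ = Dia p. Evaluate φ at each world:
  w0 (successors {w0, w5}): φ is true.
  w1 (successors {w0, w1, w2, w3, w4}): φ is true.
  w2 (successors {w1, w2}): φ is true.
  w3 (successors {w0, w2, w5}): φ is true.
  w4 (successors {w0, w3}): φ is true.
  w5 (successors {w0, w1, w2, w3}): φ is true.
For instance, at w3:
  At w3: Dia p requires p at some successor in {w0, w2, w5}.
    p holds at w0, so Dia p is true at w3.
Satisfying worlds: {w0, w1, w2, w3, w4, w5}

w0, w1, w2, w3, w4, w5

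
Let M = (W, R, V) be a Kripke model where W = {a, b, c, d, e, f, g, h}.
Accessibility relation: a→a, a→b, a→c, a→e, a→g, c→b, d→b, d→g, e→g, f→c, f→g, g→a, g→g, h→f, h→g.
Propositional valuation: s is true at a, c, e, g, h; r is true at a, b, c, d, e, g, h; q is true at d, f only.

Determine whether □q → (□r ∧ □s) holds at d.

At d: □q is false, □r ∧ □s is false, so □q → (□r ∧ □s) is true.
  At d: □q requires q at every successor {b, g}.
    q fails at b, so □q is false at d.
  At d: □r is true, □s is false, so □r ∧ □s is false.
    At d: □r requires r at every successor {b, g}.
      At b: r is true.
      At g: r is true.
    So □r is true at d.
    At d: □s requires s at every successor {b, g}.
      s fails at b, so □s is false at d.

Yes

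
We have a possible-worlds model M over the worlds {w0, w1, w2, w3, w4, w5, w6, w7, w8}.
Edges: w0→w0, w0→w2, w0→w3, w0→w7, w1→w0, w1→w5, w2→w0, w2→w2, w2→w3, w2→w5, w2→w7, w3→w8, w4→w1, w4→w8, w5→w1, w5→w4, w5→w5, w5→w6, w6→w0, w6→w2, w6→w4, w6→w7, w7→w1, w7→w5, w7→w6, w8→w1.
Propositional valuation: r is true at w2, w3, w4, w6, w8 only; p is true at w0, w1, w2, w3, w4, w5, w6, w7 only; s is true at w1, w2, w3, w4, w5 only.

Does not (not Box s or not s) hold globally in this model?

Recall that Box ψ holds at a world iff ψ holds at every accessible world, and Dia ψ holds iff ψ holds at some accessible world.
Let φ = not (not Box s or not s). Evaluate φ at each world:
  w0 (successors {w0, w2, w3, w7}): φ is false.
  w1 (successors {w0, w5}): φ is false.
  w2 (successors {w0, w2, w3, w5, w7}): φ is false.
  w3 (successors {w8}): φ is false.
  w4 (successors {w1, w8}): φ is false.
  w5 (successors {w1, w4, w5, w6}): φ is false.
  w6 (successors {w0, w2, w4, w7}): φ is false.
  w7 (successors {w1, w5, w6}): φ is false.
  w8 (successors {w1}): φ is false.
Detail at w0 (counterexample):
  At w0: not Box s or not s is true, so not (not Box s or not s) is false.
    At w0: not Box s is true, not s is true, so not Box s or not s is true.
      At w0: Box s is false, so not Box s is true.

No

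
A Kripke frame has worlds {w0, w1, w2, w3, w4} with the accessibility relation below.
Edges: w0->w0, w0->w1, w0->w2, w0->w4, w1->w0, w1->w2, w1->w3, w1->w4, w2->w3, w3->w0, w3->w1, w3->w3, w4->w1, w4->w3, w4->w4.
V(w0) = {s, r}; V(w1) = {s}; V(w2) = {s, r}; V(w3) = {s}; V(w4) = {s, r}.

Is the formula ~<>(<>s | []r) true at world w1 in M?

At w1: <>(<>s | []r) is true, so ~<>(<>s | []r) is false.
  At w1: <>(<>s | []r) requires <>s | []r at some successor in {w0, w2, w3, w4}.
    <>s | []r holds at w0, so <>(<>s | []r) is true at w1.
      At w0: <>s is true, []r is false, so <>s | []r is true.

No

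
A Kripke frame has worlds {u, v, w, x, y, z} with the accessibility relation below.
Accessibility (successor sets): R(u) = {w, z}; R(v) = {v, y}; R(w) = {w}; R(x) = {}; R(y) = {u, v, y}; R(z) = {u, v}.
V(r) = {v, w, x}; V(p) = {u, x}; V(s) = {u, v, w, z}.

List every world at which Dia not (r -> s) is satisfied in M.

Let φ = Dia not (r -> s). Evaluate φ at each world:
  u (successors {w, z}): φ is false.
  v (successors {v, y}): φ is false.
  w (successors {w}): φ is false.
  x (successors ∅): φ is false.
  y (successors {u, v, y}): φ is false.
  z (successors {u, v}): φ is false.
For instance, at v:
  At v: Dia not (r -> s) requires not (r -> s) at some successor in {v, y}.
    At v: not (r -> s) is false.
    At y: not (r -> s) is false.
  So Dia not (r -> s) is false at v.
Satisfying worlds: none.

none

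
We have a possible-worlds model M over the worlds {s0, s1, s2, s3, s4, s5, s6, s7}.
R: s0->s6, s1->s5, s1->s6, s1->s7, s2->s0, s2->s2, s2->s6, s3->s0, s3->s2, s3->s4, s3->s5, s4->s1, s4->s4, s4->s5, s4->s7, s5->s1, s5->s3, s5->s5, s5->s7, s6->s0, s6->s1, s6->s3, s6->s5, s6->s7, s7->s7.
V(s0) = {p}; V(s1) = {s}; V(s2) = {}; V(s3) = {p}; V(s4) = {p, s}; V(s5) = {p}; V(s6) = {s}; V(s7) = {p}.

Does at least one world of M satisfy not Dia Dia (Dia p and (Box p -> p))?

No

Let φ = not Dia Dia (Dia p and (Box p -> p)). Evaluate φ at each world:
  s0 (successors {s6}): φ is false.
  s1 (successors {s5, s6, s7}): φ is false.
  s2 (successors {s0, s2, s6}): φ is false.
  s3 (successors {s0, s2, s4, s5}): φ is false.
  s4 (successors {s1, s4, s5, s7}): φ is false.
  s5 (successors {s1, s3, s5, s7}): φ is false.
  s6 (successors {s0, s1, s3, s5, s7}): φ is false.
  s7 (successors {s7}): φ is false.
For instance, at s7:
  At s7: Dia Dia (Dia p and (Box p -> p)) is true, so not Dia Dia (Dia p and (Box p -> p)) is false.
    At s7: Dia Dia (Dia p and (Box p -> p)) requires Dia (Dia p and (Box p -> p)) at some successor in {s7}.
      Dia (Dia p and (Box p -> p)) holds at s7, so Dia Dia (Dia p and (Box p -> p)) is true at s7.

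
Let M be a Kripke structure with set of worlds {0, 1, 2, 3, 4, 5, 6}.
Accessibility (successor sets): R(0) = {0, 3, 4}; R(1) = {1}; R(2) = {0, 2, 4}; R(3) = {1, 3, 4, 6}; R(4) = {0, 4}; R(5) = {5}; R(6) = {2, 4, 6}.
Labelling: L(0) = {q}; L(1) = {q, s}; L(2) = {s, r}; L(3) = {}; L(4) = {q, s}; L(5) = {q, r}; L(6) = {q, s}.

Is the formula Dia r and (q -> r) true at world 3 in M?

No

At 3: Dia r is false, q -> r is true, so Dia r and (q -> r) is false.
  At 3: Dia r requires r at some successor in {1, 3, 4, 6}.
    At 1: r is false.
    At 3: r is false.
    At 4: r is false.
    At 6: r is false.
  So Dia r is false at 3.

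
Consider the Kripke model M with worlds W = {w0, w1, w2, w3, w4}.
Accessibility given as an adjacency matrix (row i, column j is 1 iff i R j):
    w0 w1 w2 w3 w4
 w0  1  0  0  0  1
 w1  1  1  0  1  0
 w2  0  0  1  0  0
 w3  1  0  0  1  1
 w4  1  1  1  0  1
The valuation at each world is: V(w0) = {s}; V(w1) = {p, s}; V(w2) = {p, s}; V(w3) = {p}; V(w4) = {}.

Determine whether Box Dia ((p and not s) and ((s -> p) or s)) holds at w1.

At w1: Box Dia ((p and not s) and ((s -> p) or s)) requires Dia ((p and not s) and ((s -> p) or s)) at every successor {w0, w1, w3}.
  Dia ((p and not s) and ((s -> p) or s)) fails at w0, so Box Dia ((p and not s) and ((s -> p) or s)) is false at w1.
    At w0: Dia ((p and not s) and ((s -> p) or s)) requires (p and not s) and ((s -> p) or s) at some successor in {w0, w4}.
      At w0: (p and not s) and ((s -> p) or s) is false.
      At w4: (p and not s) and ((s -> p) or s) is false.
    So Dia ((p and not s) and ((s -> p) or s)) is false at w0.

No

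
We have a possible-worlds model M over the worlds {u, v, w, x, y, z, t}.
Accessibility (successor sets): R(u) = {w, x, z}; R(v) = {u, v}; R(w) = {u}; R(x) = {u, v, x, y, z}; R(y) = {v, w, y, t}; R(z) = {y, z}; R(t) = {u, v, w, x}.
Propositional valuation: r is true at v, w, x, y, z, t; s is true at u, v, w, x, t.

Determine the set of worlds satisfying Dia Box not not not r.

Let φ = Dia Box not not not r. Evaluate φ at each world:
  u (successors {w, x, z}): φ is true.
  v (successors {u, v}): φ is false.
  w (successors {u}): φ is false.
  x (successors {u, v, x, y, z}): φ is false.
  y (successors {v, w, y, t}): φ is true.
  z (successors {y, z}): φ is false.
  t (successors {u, v, w, x}): φ is true.
For instance, at v:
  At v: Dia Box not not not r requires Box not not not r at some successor in {u, v}.
    At u: Box not not not r is false.
    At v: Box not not not r is false.
  So Dia Box not not not r is false at v.
Satisfying worlds: {u, y, t}

u, y, t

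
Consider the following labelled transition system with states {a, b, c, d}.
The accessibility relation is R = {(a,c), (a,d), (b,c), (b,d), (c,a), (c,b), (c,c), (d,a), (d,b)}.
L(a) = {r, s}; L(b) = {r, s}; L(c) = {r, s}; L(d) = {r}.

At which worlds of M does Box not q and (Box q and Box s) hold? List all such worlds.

none

Let φ = Box not q and (Box q and Box s). Evaluate φ at each world:
  a (successors {c, d}): φ is false.
  b (successors {c, d}): φ is false.
  c (successors {a, b, c}): φ is false.
  d (successors {a, b}): φ is false.
For instance, at b:
  At b: Box not q is true, Box q and Box s is false, so Box not q and (Box q and Box s) is false.
    At b: Box not q requires not q at every successor {c, d}.
      At c: not q is true.
      At d: not q is true.
    So Box not q is true at b.
    At b: Box q is false, Box s is false, so Box q and Box s is false.
      At b: Box q requires q at every successor {c, d}.
        q fails at c, so Box q is false at b.
      At b: Box s requires s at every successor {c, d}.
        s fails at d, so Box s is false at b.
Satisfying worlds: none.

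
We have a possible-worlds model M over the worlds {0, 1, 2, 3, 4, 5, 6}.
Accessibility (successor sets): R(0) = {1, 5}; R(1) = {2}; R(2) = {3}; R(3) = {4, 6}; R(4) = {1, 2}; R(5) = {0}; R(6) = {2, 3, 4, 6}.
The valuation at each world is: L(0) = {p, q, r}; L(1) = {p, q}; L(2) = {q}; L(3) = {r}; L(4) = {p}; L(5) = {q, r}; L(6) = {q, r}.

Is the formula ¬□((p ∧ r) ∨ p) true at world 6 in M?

Yes

At 6: □((p ∧ r) ∨ p) is false, so ¬□((p ∧ r) ∨ p) is true.
  At 6: □((p ∧ r) ∨ p) requires (p ∧ r) ∨ p at every successor {2, 3, 4, 6}.
    (p ∧ r) ∨ p fails at 2, so □((p ∧ r) ∨ p) is false at 6.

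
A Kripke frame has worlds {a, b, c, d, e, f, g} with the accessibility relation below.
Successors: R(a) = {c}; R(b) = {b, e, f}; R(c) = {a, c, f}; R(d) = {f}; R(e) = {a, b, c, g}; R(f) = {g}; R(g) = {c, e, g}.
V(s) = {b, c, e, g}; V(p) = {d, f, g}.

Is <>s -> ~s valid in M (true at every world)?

No

Let φ = <>s -> ~s. Evaluate φ at each world:
  a (successors {c}): φ is true.
  b (successors {b, e, f}): φ is false.
  c (successors {a, c, f}): φ is false.
  d (successors {f}): φ is true.
  e (successors {a, b, c, g}): φ is false.
  f (successors {g}): φ is true.
  g (successors {c, e, g}): φ is false.
Detail at b (counterexample):
  At b: <>s is true, ~s is false, so <>s -> ~s is false.
    At b: <>s requires s at some successor in {b, e, f}.
      s holds at b, so <>s is true at b.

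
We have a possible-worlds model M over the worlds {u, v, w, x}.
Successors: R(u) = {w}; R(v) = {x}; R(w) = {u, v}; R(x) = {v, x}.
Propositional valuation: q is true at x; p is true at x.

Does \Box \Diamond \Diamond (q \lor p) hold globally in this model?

Let φ = \Box \Diamond \Diamond (q \lor p). Evaluate φ at each world:
  u (successors {w}): φ is true.
  v (successors {x}): φ is true.
  w (successors {u, v}): φ is false.
  x (successors {v, x}): φ is true.
Detail at w (counterexample):
  At w: \Box \Diamond \Diamond (q \lor p) requires \Diamond \Diamond (q \lor p) at every successor {u, v}.
    \Diamond \Diamond (q \lor p) fails at u, so \Box \Diamond \Diamond (q \lor p) is false at w.
      At u: \Diamond \Diamond (q \lor p) requires \Diamond (q \lor p) at some successor in {w}.
        At w: \Diamond (q \lor p) is false.
      So \Diamond \Diamond (q \lor p) is false at u.

No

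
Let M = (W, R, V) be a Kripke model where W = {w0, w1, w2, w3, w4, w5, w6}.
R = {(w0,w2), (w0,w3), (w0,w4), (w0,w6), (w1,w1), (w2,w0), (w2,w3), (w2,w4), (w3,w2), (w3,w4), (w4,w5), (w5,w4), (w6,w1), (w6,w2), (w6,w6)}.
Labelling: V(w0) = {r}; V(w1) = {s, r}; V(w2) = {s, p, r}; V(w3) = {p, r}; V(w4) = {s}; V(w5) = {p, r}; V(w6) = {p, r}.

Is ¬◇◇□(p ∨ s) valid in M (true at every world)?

No

Let φ = ¬◇◇□(p ∨ s). Evaluate φ at each world:
  w0 (successors {w2, w3, w4, w6}): φ is false.
  w1 (successors {w1}): φ is false.
  w2 (successors {w0, w3, w4}): φ is false.
  w3 (successors {w2, w4}): φ is false.
  w4 (successors {w5}): φ is false.
  w5 (successors {w4}): φ is false.
  w6 (successors {w1, w2, w6}): φ is false.
Detail at w0 (counterexample):
  At w0: ◇◇□(p ∨ s) is true, so ¬◇◇□(p ∨ s) is false.
    At w0: ◇◇□(p ∨ s) requires ◇□(p ∨ s) at some successor in {w2, w3, w4, w6}.
      ◇□(p ∨ s) holds at w2, so ◇◇□(p ∨ s) is true at w0.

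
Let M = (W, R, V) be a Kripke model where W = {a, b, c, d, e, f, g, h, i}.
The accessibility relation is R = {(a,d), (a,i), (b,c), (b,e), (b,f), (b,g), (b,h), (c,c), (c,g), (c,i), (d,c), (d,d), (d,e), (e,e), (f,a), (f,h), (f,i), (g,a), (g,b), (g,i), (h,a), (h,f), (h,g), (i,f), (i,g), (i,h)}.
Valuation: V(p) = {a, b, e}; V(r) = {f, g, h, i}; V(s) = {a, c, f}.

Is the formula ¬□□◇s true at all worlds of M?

Let φ = ¬□□◇s. Evaluate φ at each world:
  a (successors {d, i}): φ is true.
  b (successors {c, e, f, g, h}): φ is true.
  c (successors {c, g, i}): φ is true.
  d (successors {c, d, e}): φ is true.
  e (successors {e}): φ is true.
  f (successors {a, h, i}): φ is true.
  g (successors {a, b, i}): φ is true.
  h (successors {a, f, g}): φ is true.
  i (successors {f, g, h}): φ is true.
For instance, at d:
  At d: □□◇s is false, so ¬□□◇s is true.
    At d: □□◇s requires □◇s at every successor {c, d, e}.
      □◇s fails at d, so □□◇s is false at d.

Yes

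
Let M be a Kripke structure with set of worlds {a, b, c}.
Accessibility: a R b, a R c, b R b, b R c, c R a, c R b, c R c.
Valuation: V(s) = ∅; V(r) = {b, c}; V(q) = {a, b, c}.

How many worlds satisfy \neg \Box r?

1

Recall that \Box ψ holds at a world iff ψ holds at every accessible world, and \Diamond ψ holds iff ψ holds at some accessible world.
Let φ = \neg \Box r. Evaluate φ at each world:
  a (successors {b, c}): φ is false.
  b (successors {b, c}): φ is false.
  c (successors {a, b, c}): φ is true.
For instance, at c:
  At c: \Box r is false, so \neg \Box r is true.
    At c: \Box r requires r at every successor {a, b, c}.
      r fails at a, so \Box r is false at c.
Satisfying worlds: {c}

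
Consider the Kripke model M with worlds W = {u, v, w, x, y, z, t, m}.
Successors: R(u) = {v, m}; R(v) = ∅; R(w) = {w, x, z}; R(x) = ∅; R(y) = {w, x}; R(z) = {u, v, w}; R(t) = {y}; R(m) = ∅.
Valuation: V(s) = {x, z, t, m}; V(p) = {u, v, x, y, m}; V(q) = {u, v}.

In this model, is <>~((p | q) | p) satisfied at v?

At v: no accessible worlds, so <>~((p | q) | p) is false.

No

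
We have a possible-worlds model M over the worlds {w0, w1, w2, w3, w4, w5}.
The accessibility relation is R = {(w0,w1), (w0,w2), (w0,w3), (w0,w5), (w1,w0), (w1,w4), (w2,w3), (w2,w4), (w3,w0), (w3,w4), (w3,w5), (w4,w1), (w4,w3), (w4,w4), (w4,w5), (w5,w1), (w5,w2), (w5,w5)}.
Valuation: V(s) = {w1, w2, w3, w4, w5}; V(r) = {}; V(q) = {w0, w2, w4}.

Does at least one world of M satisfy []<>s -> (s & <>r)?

Let φ = []<>s -> (s & <>r). Evaluate φ at each world:
  w0 (successors {w1, w2, w3, w5}): φ is false.
  w1 (successors {w0, w4}): φ is false.
  w2 (successors {w3, w4}): φ is false.
  w3 (successors {w0, w4, w5}): φ is false.
  w4 (successors {w1, w3, w4, w5}): φ is false.
  w5 (successors {w1, w2, w5}): φ is false.
For instance, at w2:
  At w2: []<>s is true, s & <>r is false, so []<>s -> (s & <>r) is false.
    At w2: []<>s requires <>s at every successor {w3, w4}.
      At w3: <>s is true.
      At w4: <>s is true.
    So []<>s is true at w2.
    At w2: s is true, <>r is false, so s & <>r is false.
      At w2: <>r requires r at some successor in {w3, w4}.
        At w3: r is false.
        At w4: r is false.
      So <>r is false at w2.

No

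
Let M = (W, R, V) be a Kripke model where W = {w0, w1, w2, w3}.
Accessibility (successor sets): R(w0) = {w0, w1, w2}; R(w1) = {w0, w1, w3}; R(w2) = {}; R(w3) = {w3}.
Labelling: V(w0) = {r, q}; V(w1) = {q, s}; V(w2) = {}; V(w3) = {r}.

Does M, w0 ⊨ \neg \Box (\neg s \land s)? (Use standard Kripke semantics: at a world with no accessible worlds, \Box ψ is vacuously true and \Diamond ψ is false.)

At w0: \Box (\neg s \land s) is false, so \neg \Box (\neg s \land s) is true.
  At w0: \Box (\neg s \land s) requires \neg s \land s at every successor {w0, w1, w2}.
    \neg s \land s fails at w0, so \Box (\neg s \land s) is false at w0.

Yes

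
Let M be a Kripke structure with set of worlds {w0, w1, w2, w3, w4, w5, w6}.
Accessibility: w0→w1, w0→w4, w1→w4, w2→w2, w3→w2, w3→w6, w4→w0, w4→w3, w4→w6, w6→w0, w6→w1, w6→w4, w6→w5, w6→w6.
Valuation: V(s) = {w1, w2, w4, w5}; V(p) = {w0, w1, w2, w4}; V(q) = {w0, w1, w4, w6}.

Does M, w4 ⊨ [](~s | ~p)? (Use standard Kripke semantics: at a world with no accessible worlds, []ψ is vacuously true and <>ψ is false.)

Yes

At w4: [](~s | ~p) requires ~s | ~p at every successor {w0, w3, w6}.
  At w0: ~s | ~p is true.
  At w3: ~s | ~p is true.
  At w6: ~s | ~p is true.
So [](~s | ~p) is true at w4.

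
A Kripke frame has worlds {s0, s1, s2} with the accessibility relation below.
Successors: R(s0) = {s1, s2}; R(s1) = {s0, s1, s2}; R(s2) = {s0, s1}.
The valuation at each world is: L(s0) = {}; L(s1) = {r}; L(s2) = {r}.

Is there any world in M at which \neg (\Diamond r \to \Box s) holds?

Yes

Recall that \Box ψ holds at a world iff ψ holds at every accessible world, and \Diamond ψ holds iff ψ holds at some accessible world.
Let φ = \neg (\Diamond r \to \Box s). Evaluate φ at each world:
  s0 (successors {s1, s2}): φ is true.
  s1 (successors {s0, s1, s2}): φ is true.
  s2 (successors {s0, s1}): φ is true.
Detail at s0 (witness):
  At s0: \Diamond r \to \Box s is false, so \neg (\Diamond r \to \Box s) is true.
    At s0: \Diamond r is true, \Box s is false, so \Diamond r \to \Box s is false.
      At s0: \Diamond r requires r at some successor in {s1, s2}.
        r holds at s1, so \Diamond r is true at s0.
      At s0: \Box s requires s at every successor {s1, s2}.
        s fails at s1, so \Box s is false at s0.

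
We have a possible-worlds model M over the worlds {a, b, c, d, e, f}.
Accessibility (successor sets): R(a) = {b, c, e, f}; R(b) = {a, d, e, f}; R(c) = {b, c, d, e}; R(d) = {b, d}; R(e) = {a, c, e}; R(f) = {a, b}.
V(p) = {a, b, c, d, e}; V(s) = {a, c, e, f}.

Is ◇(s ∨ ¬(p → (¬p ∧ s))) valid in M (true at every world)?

Let φ = ◇(s ∨ ¬(p → (¬p ∧ s))). Evaluate φ at each world:
  a (successors {b, c, e, f}): φ is true.
  b (successors {a, d, e, f}): φ is true.
  c (successors {b, c, d, e}): φ is true.
  d (successors {b, d}): φ is true.
  e (successors {a, c, e}): φ is true.
  f (successors {a, b}): φ is true.
For instance, at c:
  At c: ◇(s ∨ ¬(p → (¬p ∧ s))) requires s ∨ ¬(p → (¬p ∧ s)) at some successor in {b, c, d, e}.
    s ∨ ¬(p → (¬p ∧ s)) holds at b, so ◇(s ∨ ¬(p → (¬p ∧ s))) is true at c.

Yes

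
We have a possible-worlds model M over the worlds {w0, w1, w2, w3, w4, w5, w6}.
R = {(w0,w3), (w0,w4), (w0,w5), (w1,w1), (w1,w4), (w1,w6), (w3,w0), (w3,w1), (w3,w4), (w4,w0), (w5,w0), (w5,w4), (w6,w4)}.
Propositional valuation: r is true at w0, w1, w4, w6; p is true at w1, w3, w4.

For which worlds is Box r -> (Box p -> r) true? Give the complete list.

Let φ = Box r -> (Box p -> r). Evaluate φ at each world:
  w0 (successors {w3, w4, w5}): φ is true.
  w1 (successors {w1, w4, w6}): φ is true.
  w2 (successors ∅): φ is false.
  w3 (successors {w0, w1, w4}): φ is true.
  w4 (successors {w0}): φ is true.
  w5 (successors {w0, w4}): φ is true.
  w6 (successors {w4}): φ is true.
For instance, at w6:
  At w6: Box r is true, Box p -> r is true, so Box r -> (Box p -> r) is true.
    At w6: Box r requires r at every successor {w4}.
      At w4: r is true.
    So Box r is true at w6.
    At w6: Box p is true, r is true, so Box p -> r is true.
      At w6: Box p requires p at every successor {w4}.
        At w4: p is true.
      So Box p is true at w6.
Satisfying worlds: {w0, w1, w3, w4, w5, w6}

w0, w1, w3, w4, w5, w6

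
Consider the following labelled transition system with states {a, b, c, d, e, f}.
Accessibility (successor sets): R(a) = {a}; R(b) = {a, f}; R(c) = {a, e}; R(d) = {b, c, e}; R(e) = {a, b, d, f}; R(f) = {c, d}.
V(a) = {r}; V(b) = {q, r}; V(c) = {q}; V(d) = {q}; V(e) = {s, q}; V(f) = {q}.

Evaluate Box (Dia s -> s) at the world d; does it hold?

No

Recall that Box ψ holds at a world iff ψ holds at every accessible world, and Dia ψ holds iff ψ holds at some accessible world.
At d: Box (Dia s -> s) requires Dia s -> s at every successor {b, c, e}.
  Dia s -> s fails at c, so Box (Dia s -> s) is false at d.
    At c: Dia s is true, s is false, so Dia s -> s is false.
      At c: Dia s requires s at some successor in {a, e}.
        s holds at e, so Dia s is true at c.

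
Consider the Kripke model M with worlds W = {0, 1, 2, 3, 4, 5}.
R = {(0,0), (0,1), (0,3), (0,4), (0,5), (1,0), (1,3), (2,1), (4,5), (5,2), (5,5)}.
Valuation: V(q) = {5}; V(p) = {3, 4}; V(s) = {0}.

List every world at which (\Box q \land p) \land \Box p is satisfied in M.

Let φ = (\Box q \land p) \land \Box p. Evaluate φ at each world:
  0 (successors {0, 1, 3, 4, 5}): φ is false.
  1 (successors {0, 3}): φ is false.
  2 (successors {1}): φ is false.
  3 (successors ∅): φ is true.
  4 (successors {5}): φ is false.
  5 (successors {2, 5}): φ is false.
For instance, at 1:
  At 1: \Box q \land p is false, \Box p is false, so (\Box q \land p) \land \Box p is false.
    At 1: \Box q is false, p is false, so \Box q \land p is false.
      At 1: \Box q requires q at every successor {0, 3}.
        q fails at 0, so \Box q is false at 1.
    At 1: \Box p requires p at every successor {0, 3}.
      p fails at 0, so \Box p is false at 1.
Satisfying worlds: {3}

3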